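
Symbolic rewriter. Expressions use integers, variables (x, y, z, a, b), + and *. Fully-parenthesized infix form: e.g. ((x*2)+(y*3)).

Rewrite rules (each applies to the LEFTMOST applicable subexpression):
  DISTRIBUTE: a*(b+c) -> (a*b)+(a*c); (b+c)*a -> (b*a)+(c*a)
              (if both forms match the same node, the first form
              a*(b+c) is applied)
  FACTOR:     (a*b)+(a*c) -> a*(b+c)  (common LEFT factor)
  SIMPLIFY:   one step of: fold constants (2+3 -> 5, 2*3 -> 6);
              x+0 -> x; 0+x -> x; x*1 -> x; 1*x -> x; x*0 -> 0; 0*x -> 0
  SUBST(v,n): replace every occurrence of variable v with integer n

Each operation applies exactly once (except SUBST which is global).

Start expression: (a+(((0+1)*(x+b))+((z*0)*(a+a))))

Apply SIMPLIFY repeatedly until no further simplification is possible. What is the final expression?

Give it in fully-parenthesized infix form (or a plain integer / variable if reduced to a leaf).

Answer: (a+(x+b))

Derivation:
Start: (a+(((0+1)*(x+b))+((z*0)*(a+a))))
Step 1: at RLL: (0+1) -> 1; overall: (a+(((0+1)*(x+b))+((z*0)*(a+a)))) -> (a+((1*(x+b))+((z*0)*(a+a))))
Step 2: at RL: (1*(x+b)) -> (x+b); overall: (a+((1*(x+b))+((z*0)*(a+a)))) -> (a+((x+b)+((z*0)*(a+a))))
Step 3: at RRL: (z*0) -> 0; overall: (a+((x+b)+((z*0)*(a+a)))) -> (a+((x+b)+(0*(a+a))))
Step 4: at RR: (0*(a+a)) -> 0; overall: (a+((x+b)+(0*(a+a)))) -> (a+((x+b)+0))
Step 5: at R: ((x+b)+0) -> (x+b); overall: (a+((x+b)+0)) -> (a+(x+b))
Fixed point: (a+(x+b))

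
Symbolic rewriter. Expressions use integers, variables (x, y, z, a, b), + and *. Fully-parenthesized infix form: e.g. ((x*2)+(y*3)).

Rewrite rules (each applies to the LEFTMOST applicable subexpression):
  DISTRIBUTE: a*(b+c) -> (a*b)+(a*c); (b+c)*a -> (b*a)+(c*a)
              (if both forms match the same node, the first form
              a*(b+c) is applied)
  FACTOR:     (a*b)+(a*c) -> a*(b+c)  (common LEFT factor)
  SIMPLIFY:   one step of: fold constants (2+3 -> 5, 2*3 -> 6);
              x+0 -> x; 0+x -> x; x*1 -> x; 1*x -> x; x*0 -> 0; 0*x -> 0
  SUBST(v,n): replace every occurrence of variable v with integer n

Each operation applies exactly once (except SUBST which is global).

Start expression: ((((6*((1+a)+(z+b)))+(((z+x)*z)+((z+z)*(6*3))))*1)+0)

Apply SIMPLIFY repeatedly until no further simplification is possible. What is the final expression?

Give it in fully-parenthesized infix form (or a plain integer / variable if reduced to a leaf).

Start: ((((6*((1+a)+(z+b)))+(((z+x)*z)+((z+z)*(6*3))))*1)+0)
Step 1: at root: ((((6*((1+a)+(z+b)))+(((z+x)*z)+((z+z)*(6*3))))*1)+0) -> (((6*((1+a)+(z+b)))+(((z+x)*z)+((z+z)*(6*3))))*1); overall: ((((6*((1+a)+(z+b)))+(((z+x)*z)+((z+z)*(6*3))))*1)+0) -> (((6*((1+a)+(z+b)))+(((z+x)*z)+((z+z)*(6*3))))*1)
Step 2: at root: (((6*((1+a)+(z+b)))+(((z+x)*z)+((z+z)*(6*3))))*1) -> ((6*((1+a)+(z+b)))+(((z+x)*z)+((z+z)*(6*3)))); overall: (((6*((1+a)+(z+b)))+(((z+x)*z)+((z+z)*(6*3))))*1) -> ((6*((1+a)+(z+b)))+(((z+x)*z)+((z+z)*(6*3))))
Step 3: at RRR: (6*3) -> 18; overall: ((6*((1+a)+(z+b)))+(((z+x)*z)+((z+z)*(6*3)))) -> ((6*((1+a)+(z+b)))+(((z+x)*z)+((z+z)*18)))
Fixed point: ((6*((1+a)+(z+b)))+(((z+x)*z)+((z+z)*18)))

Answer: ((6*((1+a)+(z+b)))+(((z+x)*z)+((z+z)*18)))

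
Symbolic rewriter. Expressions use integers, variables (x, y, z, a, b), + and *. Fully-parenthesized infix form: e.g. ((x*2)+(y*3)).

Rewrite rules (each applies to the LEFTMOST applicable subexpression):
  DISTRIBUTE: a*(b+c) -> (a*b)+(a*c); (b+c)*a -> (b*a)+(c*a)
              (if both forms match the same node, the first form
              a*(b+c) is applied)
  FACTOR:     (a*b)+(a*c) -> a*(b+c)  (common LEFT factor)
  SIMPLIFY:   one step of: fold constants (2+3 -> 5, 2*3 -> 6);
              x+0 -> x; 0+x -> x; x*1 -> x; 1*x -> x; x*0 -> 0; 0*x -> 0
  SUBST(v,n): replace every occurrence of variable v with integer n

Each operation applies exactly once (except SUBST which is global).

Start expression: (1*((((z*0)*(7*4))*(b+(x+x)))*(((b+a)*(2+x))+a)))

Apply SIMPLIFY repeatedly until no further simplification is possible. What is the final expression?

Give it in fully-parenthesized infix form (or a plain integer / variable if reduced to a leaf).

Start: (1*((((z*0)*(7*4))*(b+(x+x)))*(((b+a)*(2+x))+a)))
Step 1: at root: (1*((((z*0)*(7*4))*(b+(x+x)))*(((b+a)*(2+x))+a))) -> ((((z*0)*(7*4))*(b+(x+x)))*(((b+a)*(2+x))+a)); overall: (1*((((z*0)*(7*4))*(b+(x+x)))*(((b+a)*(2+x))+a))) -> ((((z*0)*(7*4))*(b+(x+x)))*(((b+a)*(2+x))+a))
Step 2: at LLL: (z*0) -> 0; overall: ((((z*0)*(7*4))*(b+(x+x)))*(((b+a)*(2+x))+a)) -> (((0*(7*4))*(b+(x+x)))*(((b+a)*(2+x))+a))
Step 3: at LL: (0*(7*4)) -> 0; overall: (((0*(7*4))*(b+(x+x)))*(((b+a)*(2+x))+a)) -> ((0*(b+(x+x)))*(((b+a)*(2+x))+a))
Step 4: at L: (0*(b+(x+x))) -> 0; overall: ((0*(b+(x+x)))*(((b+a)*(2+x))+a)) -> (0*(((b+a)*(2+x))+a))
Step 5: at root: (0*(((b+a)*(2+x))+a)) -> 0; overall: (0*(((b+a)*(2+x))+a)) -> 0
Fixed point: 0

Answer: 0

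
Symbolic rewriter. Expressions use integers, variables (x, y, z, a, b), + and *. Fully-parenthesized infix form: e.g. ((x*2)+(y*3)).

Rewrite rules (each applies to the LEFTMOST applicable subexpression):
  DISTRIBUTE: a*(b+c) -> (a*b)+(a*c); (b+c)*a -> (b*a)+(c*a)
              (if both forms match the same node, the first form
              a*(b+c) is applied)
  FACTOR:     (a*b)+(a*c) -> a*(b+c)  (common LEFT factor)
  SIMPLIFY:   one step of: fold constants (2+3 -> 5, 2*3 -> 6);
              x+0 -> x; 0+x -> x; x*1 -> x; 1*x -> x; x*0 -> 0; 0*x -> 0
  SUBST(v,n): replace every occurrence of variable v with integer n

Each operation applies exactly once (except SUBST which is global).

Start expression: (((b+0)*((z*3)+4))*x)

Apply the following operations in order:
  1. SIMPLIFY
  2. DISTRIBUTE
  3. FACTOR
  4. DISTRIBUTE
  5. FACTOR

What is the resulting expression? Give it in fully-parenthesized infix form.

Start: (((b+0)*((z*3)+4))*x)
Apply SIMPLIFY at LL (target: (b+0)): (((b+0)*((z*3)+4))*x) -> ((b*((z*3)+4))*x)
Apply DISTRIBUTE at L (target: (b*((z*3)+4))): ((b*((z*3)+4))*x) -> (((b*(z*3))+(b*4))*x)
Apply FACTOR at L (target: ((b*(z*3))+(b*4))): (((b*(z*3))+(b*4))*x) -> ((b*((z*3)+4))*x)
Apply DISTRIBUTE at L (target: (b*((z*3)+4))): ((b*((z*3)+4))*x) -> (((b*(z*3))+(b*4))*x)
Apply FACTOR at L (target: ((b*(z*3))+(b*4))): (((b*(z*3))+(b*4))*x) -> ((b*((z*3)+4))*x)

Answer: ((b*((z*3)+4))*x)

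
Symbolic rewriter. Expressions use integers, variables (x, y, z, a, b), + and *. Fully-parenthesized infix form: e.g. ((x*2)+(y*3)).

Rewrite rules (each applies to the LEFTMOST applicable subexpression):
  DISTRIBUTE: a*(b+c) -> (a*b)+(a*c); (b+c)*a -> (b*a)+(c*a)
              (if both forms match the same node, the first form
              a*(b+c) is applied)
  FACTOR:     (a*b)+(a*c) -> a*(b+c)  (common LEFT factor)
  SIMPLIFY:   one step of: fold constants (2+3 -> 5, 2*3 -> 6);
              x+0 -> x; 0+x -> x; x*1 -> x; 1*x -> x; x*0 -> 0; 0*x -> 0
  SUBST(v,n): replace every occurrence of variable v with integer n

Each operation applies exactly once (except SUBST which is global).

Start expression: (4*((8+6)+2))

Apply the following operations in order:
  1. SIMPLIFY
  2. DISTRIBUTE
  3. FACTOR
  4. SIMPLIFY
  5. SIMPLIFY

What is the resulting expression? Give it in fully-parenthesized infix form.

Answer: 64

Derivation:
Start: (4*((8+6)+2))
Apply SIMPLIFY at RL (target: (8+6)): (4*((8+6)+2)) -> (4*(14+2))
Apply DISTRIBUTE at root (target: (4*(14+2))): (4*(14+2)) -> ((4*14)+(4*2))
Apply FACTOR at root (target: ((4*14)+(4*2))): ((4*14)+(4*2)) -> (4*(14+2))
Apply SIMPLIFY at R (target: (14+2)): (4*(14+2)) -> (4*16)
Apply SIMPLIFY at root (target: (4*16)): (4*16) -> 64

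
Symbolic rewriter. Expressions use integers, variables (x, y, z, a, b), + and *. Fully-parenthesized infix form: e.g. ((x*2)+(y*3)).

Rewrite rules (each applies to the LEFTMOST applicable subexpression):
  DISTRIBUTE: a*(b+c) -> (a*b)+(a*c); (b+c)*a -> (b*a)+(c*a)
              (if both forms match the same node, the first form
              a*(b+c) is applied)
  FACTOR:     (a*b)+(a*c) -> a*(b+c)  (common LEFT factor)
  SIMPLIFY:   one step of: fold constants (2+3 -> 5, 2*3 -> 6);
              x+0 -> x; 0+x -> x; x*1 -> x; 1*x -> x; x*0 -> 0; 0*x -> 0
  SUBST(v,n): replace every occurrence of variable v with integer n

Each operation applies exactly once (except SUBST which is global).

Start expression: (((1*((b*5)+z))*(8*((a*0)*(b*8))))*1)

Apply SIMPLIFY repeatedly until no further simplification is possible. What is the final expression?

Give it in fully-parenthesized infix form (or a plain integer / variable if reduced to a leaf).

Answer: 0

Derivation:
Start: (((1*((b*5)+z))*(8*((a*0)*(b*8))))*1)
Step 1: at root: (((1*((b*5)+z))*(8*((a*0)*(b*8))))*1) -> ((1*((b*5)+z))*(8*((a*0)*(b*8)))); overall: (((1*((b*5)+z))*(8*((a*0)*(b*8))))*1) -> ((1*((b*5)+z))*(8*((a*0)*(b*8))))
Step 2: at L: (1*((b*5)+z)) -> ((b*5)+z); overall: ((1*((b*5)+z))*(8*((a*0)*(b*8)))) -> (((b*5)+z)*(8*((a*0)*(b*8))))
Step 3: at RRL: (a*0) -> 0; overall: (((b*5)+z)*(8*((a*0)*(b*8)))) -> (((b*5)+z)*(8*(0*(b*8))))
Step 4: at RR: (0*(b*8)) -> 0; overall: (((b*5)+z)*(8*(0*(b*8)))) -> (((b*5)+z)*(8*0))
Step 5: at R: (8*0) -> 0; overall: (((b*5)+z)*(8*0)) -> (((b*5)+z)*0)
Step 6: at root: (((b*5)+z)*0) -> 0; overall: (((b*5)+z)*0) -> 0
Fixed point: 0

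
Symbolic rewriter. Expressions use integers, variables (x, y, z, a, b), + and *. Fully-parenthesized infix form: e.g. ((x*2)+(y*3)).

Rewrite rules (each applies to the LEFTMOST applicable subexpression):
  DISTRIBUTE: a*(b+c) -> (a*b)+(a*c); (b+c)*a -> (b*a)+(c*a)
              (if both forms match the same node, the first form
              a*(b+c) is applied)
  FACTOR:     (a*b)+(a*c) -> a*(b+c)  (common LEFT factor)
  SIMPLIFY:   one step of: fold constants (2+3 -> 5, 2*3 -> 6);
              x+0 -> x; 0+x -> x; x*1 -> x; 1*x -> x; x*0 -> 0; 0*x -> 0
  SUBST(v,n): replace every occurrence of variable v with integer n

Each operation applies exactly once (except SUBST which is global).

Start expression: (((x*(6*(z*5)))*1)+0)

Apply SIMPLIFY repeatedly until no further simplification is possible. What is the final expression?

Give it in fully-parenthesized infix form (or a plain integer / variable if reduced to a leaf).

Answer: (x*(6*(z*5)))

Derivation:
Start: (((x*(6*(z*5)))*1)+0)
Step 1: at root: (((x*(6*(z*5)))*1)+0) -> ((x*(6*(z*5)))*1); overall: (((x*(6*(z*5)))*1)+0) -> ((x*(6*(z*5)))*1)
Step 2: at root: ((x*(6*(z*5)))*1) -> (x*(6*(z*5))); overall: ((x*(6*(z*5)))*1) -> (x*(6*(z*5)))
Fixed point: (x*(6*(z*5)))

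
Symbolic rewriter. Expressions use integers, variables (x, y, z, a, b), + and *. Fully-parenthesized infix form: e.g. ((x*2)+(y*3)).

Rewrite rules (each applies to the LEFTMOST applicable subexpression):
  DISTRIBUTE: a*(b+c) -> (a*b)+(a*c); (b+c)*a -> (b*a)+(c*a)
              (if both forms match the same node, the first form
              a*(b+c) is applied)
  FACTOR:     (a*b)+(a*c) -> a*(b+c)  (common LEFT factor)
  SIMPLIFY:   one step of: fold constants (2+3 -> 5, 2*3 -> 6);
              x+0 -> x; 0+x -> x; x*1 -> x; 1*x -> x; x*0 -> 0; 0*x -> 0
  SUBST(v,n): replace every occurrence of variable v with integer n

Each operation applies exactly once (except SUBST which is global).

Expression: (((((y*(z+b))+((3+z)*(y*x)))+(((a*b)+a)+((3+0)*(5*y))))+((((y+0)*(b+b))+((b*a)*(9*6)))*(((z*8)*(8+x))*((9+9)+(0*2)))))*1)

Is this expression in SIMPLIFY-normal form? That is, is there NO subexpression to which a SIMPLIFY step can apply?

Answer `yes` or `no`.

Expression: (((((y*(z+b))+((3+z)*(y*x)))+(((a*b)+a)+((3+0)*(5*y))))+((((y+0)*(b+b))+((b*a)*(9*6)))*(((z*8)*(8+x))*((9+9)+(0*2)))))*1)
Scanning for simplifiable subexpressions (pre-order)...
  at root: (((((y*(z+b))+((3+z)*(y*x)))+(((a*b)+a)+((3+0)*(5*y))))+((((y+0)*(b+b))+((b*a)*(9*6)))*(((z*8)*(8+x))*((9+9)+(0*2)))))*1) (SIMPLIFIABLE)
  at L: ((((y*(z+b))+((3+z)*(y*x)))+(((a*b)+a)+((3+0)*(5*y))))+((((y+0)*(b+b))+((b*a)*(9*6)))*(((z*8)*(8+x))*((9+9)+(0*2))))) (not simplifiable)
  at LL: (((y*(z+b))+((3+z)*(y*x)))+(((a*b)+a)+((3+0)*(5*y)))) (not simplifiable)
  at LLL: ((y*(z+b))+((3+z)*(y*x))) (not simplifiable)
  at LLLL: (y*(z+b)) (not simplifiable)
  at LLLLR: (z+b) (not simplifiable)
  at LLLR: ((3+z)*(y*x)) (not simplifiable)
  at LLLRL: (3+z) (not simplifiable)
  at LLLRR: (y*x) (not simplifiable)
  at LLR: (((a*b)+a)+((3+0)*(5*y))) (not simplifiable)
  at LLRL: ((a*b)+a) (not simplifiable)
  at LLRLL: (a*b) (not simplifiable)
  at LLRR: ((3+0)*(5*y)) (not simplifiable)
  at LLRRL: (3+0) (SIMPLIFIABLE)
  at LLRRR: (5*y) (not simplifiable)
  at LR: ((((y+0)*(b+b))+((b*a)*(9*6)))*(((z*8)*(8+x))*((9+9)+(0*2)))) (not simplifiable)
  at LRL: (((y+0)*(b+b))+((b*a)*(9*6))) (not simplifiable)
  at LRLL: ((y+0)*(b+b)) (not simplifiable)
  at LRLLL: (y+0) (SIMPLIFIABLE)
  at LRLLR: (b+b) (not simplifiable)
  at LRLR: ((b*a)*(9*6)) (not simplifiable)
  at LRLRL: (b*a) (not simplifiable)
  at LRLRR: (9*6) (SIMPLIFIABLE)
  at LRR: (((z*8)*(8+x))*((9+9)+(0*2))) (not simplifiable)
  at LRRL: ((z*8)*(8+x)) (not simplifiable)
  at LRRLL: (z*8) (not simplifiable)
  at LRRLR: (8+x) (not simplifiable)
  at LRRR: ((9+9)+(0*2)) (not simplifiable)
  at LRRRL: (9+9) (SIMPLIFIABLE)
  at LRRRR: (0*2) (SIMPLIFIABLE)
Found simplifiable subexpr at path root: (((((y*(z+b))+((3+z)*(y*x)))+(((a*b)+a)+((3+0)*(5*y))))+((((y+0)*(b+b))+((b*a)*(9*6)))*(((z*8)*(8+x))*((9+9)+(0*2)))))*1)
One SIMPLIFY step would give: ((((y*(z+b))+((3+z)*(y*x)))+(((a*b)+a)+((3+0)*(5*y))))+((((y+0)*(b+b))+((b*a)*(9*6)))*(((z*8)*(8+x))*((9+9)+(0*2)))))
-> NOT in normal form.

Answer: no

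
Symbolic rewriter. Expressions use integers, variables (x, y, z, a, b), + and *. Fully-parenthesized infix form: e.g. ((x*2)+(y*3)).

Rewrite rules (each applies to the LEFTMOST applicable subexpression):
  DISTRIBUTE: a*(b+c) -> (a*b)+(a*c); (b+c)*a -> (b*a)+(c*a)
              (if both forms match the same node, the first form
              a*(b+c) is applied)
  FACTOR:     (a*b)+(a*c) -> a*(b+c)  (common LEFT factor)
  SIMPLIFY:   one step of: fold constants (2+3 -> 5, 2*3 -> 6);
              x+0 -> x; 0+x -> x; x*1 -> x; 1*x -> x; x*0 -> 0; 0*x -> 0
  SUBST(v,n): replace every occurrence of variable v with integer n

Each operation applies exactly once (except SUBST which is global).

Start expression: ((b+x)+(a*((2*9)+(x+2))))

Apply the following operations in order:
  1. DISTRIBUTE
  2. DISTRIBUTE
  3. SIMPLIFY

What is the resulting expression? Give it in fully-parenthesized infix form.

Answer: ((b+x)+((a*18)+((a*x)+(a*2))))

Derivation:
Start: ((b+x)+(a*((2*9)+(x+2))))
Apply DISTRIBUTE at R (target: (a*((2*9)+(x+2)))): ((b+x)+(a*((2*9)+(x+2)))) -> ((b+x)+((a*(2*9))+(a*(x+2))))
Apply DISTRIBUTE at RR (target: (a*(x+2))): ((b+x)+((a*(2*9))+(a*(x+2)))) -> ((b+x)+((a*(2*9))+((a*x)+(a*2))))
Apply SIMPLIFY at RLR (target: (2*9)): ((b+x)+((a*(2*9))+((a*x)+(a*2)))) -> ((b+x)+((a*18)+((a*x)+(a*2))))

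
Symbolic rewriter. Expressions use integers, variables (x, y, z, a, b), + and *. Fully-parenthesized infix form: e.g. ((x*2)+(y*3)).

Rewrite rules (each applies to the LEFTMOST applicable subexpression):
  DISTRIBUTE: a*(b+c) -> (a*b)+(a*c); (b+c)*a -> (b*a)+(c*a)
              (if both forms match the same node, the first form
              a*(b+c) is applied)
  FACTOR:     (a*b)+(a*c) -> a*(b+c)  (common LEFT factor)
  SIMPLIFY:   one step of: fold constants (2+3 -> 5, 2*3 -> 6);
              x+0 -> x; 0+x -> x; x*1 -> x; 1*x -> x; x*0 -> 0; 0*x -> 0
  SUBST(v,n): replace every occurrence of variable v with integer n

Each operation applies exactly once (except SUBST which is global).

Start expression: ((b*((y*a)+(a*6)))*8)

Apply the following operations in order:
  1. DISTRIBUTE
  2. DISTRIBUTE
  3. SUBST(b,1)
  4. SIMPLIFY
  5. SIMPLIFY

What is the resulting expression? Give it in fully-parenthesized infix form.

Answer: (((y*a)*8)+((a*6)*8))

Derivation:
Start: ((b*((y*a)+(a*6)))*8)
Apply DISTRIBUTE at L (target: (b*((y*a)+(a*6)))): ((b*((y*a)+(a*6)))*8) -> (((b*(y*a))+(b*(a*6)))*8)
Apply DISTRIBUTE at root (target: (((b*(y*a))+(b*(a*6)))*8)): (((b*(y*a))+(b*(a*6)))*8) -> (((b*(y*a))*8)+((b*(a*6))*8))
Apply SUBST(b,1): (((b*(y*a))*8)+((b*(a*6))*8)) -> (((1*(y*a))*8)+((1*(a*6))*8))
Apply SIMPLIFY at LL (target: (1*(y*a))): (((1*(y*a))*8)+((1*(a*6))*8)) -> (((y*a)*8)+((1*(a*6))*8))
Apply SIMPLIFY at RL (target: (1*(a*6))): (((y*a)*8)+((1*(a*6))*8)) -> (((y*a)*8)+((a*6)*8))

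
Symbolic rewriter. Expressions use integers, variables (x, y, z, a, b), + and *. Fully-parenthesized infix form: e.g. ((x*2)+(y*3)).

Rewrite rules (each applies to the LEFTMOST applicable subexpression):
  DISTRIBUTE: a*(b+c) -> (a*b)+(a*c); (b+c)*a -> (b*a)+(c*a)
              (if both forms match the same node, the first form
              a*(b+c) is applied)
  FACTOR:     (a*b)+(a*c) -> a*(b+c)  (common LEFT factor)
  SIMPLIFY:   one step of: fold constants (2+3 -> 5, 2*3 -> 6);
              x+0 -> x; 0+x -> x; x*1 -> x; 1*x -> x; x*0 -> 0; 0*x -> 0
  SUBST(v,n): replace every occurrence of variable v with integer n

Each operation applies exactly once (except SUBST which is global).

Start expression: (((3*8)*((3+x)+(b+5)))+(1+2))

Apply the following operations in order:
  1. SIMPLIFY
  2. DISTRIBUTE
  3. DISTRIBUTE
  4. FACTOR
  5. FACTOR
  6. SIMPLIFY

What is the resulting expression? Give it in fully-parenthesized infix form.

Start: (((3*8)*((3+x)+(b+5)))+(1+2))
Apply SIMPLIFY at LL (target: (3*8)): (((3*8)*((3+x)+(b+5)))+(1+2)) -> ((24*((3+x)+(b+5)))+(1+2))
Apply DISTRIBUTE at L (target: (24*((3+x)+(b+5)))): ((24*((3+x)+(b+5)))+(1+2)) -> (((24*(3+x))+(24*(b+5)))+(1+2))
Apply DISTRIBUTE at LL (target: (24*(3+x))): (((24*(3+x))+(24*(b+5)))+(1+2)) -> ((((24*3)+(24*x))+(24*(b+5)))+(1+2))
Apply FACTOR at LL (target: ((24*3)+(24*x))): ((((24*3)+(24*x))+(24*(b+5)))+(1+2)) -> (((24*(3+x))+(24*(b+5)))+(1+2))
Apply FACTOR at L (target: ((24*(3+x))+(24*(b+5)))): (((24*(3+x))+(24*(b+5)))+(1+2)) -> ((24*((3+x)+(b+5)))+(1+2))
Apply SIMPLIFY at R (target: (1+2)): ((24*((3+x)+(b+5)))+(1+2)) -> ((24*((3+x)+(b+5)))+3)

Answer: ((24*((3+x)+(b+5)))+3)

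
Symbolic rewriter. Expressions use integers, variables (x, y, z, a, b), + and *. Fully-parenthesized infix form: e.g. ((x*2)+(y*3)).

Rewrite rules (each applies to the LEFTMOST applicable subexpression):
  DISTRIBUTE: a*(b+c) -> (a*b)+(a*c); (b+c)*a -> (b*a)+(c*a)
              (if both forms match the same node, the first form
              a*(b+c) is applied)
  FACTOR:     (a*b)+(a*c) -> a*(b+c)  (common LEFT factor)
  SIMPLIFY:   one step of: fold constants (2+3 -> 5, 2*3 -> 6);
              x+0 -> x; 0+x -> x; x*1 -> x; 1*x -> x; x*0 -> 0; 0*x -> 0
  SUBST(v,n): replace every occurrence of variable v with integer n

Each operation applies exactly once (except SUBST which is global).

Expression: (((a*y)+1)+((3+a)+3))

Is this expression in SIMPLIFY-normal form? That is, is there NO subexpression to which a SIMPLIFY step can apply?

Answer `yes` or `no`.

Answer: yes

Derivation:
Expression: (((a*y)+1)+((3+a)+3))
Scanning for simplifiable subexpressions (pre-order)...
  at root: (((a*y)+1)+((3+a)+3)) (not simplifiable)
  at L: ((a*y)+1) (not simplifiable)
  at LL: (a*y) (not simplifiable)
  at R: ((3+a)+3) (not simplifiable)
  at RL: (3+a) (not simplifiable)
Result: no simplifiable subexpression found -> normal form.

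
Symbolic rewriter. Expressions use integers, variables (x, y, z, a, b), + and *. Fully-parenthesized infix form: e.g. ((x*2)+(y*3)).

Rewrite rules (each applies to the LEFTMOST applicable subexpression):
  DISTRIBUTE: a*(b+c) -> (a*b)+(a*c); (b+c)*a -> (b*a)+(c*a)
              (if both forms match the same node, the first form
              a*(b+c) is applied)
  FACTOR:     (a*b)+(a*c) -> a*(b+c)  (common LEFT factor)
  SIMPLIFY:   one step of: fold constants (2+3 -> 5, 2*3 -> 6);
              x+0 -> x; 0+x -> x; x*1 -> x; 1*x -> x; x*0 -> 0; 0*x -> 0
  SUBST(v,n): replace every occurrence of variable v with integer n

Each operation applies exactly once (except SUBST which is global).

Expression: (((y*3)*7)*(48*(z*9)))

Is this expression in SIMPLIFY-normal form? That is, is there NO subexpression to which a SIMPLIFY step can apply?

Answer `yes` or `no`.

Expression: (((y*3)*7)*(48*(z*9)))
Scanning for simplifiable subexpressions (pre-order)...
  at root: (((y*3)*7)*(48*(z*9))) (not simplifiable)
  at L: ((y*3)*7) (not simplifiable)
  at LL: (y*3) (not simplifiable)
  at R: (48*(z*9)) (not simplifiable)
  at RR: (z*9) (not simplifiable)
Result: no simplifiable subexpression found -> normal form.

Answer: yes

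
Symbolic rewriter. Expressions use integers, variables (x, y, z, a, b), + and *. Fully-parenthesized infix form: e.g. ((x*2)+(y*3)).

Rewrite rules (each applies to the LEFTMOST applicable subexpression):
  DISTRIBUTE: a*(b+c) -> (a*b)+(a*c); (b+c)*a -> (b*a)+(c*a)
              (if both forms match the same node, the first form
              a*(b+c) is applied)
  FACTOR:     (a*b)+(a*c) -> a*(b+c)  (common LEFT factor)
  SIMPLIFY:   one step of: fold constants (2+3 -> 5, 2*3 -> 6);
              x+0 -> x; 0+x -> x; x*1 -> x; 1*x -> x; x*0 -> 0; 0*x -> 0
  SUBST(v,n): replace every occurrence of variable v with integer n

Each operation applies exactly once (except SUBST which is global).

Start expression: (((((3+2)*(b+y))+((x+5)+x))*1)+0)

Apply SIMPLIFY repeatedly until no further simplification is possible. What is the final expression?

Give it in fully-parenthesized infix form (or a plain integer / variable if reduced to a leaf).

Start: (((((3+2)*(b+y))+((x+5)+x))*1)+0)
Step 1: at root: (((((3+2)*(b+y))+((x+5)+x))*1)+0) -> ((((3+2)*(b+y))+((x+5)+x))*1); overall: (((((3+2)*(b+y))+((x+5)+x))*1)+0) -> ((((3+2)*(b+y))+((x+5)+x))*1)
Step 2: at root: ((((3+2)*(b+y))+((x+5)+x))*1) -> (((3+2)*(b+y))+((x+5)+x)); overall: ((((3+2)*(b+y))+((x+5)+x))*1) -> (((3+2)*(b+y))+((x+5)+x))
Step 3: at LL: (3+2) -> 5; overall: (((3+2)*(b+y))+((x+5)+x)) -> ((5*(b+y))+((x+5)+x))
Fixed point: ((5*(b+y))+((x+5)+x))

Answer: ((5*(b+y))+((x+5)+x))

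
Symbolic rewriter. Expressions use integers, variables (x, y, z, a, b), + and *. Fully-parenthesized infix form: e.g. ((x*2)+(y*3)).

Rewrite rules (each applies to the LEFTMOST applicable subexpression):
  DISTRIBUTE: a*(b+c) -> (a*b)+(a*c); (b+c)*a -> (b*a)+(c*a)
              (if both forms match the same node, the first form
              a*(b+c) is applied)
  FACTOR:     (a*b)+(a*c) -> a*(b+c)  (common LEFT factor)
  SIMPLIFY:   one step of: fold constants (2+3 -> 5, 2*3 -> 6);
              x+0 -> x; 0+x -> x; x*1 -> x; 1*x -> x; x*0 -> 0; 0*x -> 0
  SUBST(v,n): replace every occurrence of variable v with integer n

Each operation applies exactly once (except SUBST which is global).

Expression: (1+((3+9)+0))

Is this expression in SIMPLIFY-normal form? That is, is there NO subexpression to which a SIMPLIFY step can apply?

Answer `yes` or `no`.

Expression: (1+((3+9)+0))
Scanning for simplifiable subexpressions (pre-order)...
  at root: (1+((3+9)+0)) (not simplifiable)
  at R: ((3+9)+0) (SIMPLIFIABLE)
  at RL: (3+9) (SIMPLIFIABLE)
Found simplifiable subexpr at path R: ((3+9)+0)
One SIMPLIFY step would give: (1+(3+9))
-> NOT in normal form.

Answer: no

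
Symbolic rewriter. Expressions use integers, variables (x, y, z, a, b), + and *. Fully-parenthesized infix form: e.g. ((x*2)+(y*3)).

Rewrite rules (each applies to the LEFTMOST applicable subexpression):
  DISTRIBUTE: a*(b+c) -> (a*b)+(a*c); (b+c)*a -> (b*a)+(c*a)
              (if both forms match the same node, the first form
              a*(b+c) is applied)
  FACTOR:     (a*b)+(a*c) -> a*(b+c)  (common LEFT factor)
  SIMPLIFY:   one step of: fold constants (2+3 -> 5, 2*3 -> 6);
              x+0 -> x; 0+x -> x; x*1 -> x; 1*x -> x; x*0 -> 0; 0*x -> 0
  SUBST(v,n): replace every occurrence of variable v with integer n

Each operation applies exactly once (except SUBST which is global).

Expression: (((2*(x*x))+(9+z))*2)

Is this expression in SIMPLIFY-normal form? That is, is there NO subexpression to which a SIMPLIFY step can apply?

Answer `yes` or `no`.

Answer: yes

Derivation:
Expression: (((2*(x*x))+(9+z))*2)
Scanning for simplifiable subexpressions (pre-order)...
  at root: (((2*(x*x))+(9+z))*2) (not simplifiable)
  at L: ((2*(x*x))+(9+z)) (not simplifiable)
  at LL: (2*(x*x)) (not simplifiable)
  at LLR: (x*x) (not simplifiable)
  at LR: (9+z) (not simplifiable)
Result: no simplifiable subexpression found -> normal form.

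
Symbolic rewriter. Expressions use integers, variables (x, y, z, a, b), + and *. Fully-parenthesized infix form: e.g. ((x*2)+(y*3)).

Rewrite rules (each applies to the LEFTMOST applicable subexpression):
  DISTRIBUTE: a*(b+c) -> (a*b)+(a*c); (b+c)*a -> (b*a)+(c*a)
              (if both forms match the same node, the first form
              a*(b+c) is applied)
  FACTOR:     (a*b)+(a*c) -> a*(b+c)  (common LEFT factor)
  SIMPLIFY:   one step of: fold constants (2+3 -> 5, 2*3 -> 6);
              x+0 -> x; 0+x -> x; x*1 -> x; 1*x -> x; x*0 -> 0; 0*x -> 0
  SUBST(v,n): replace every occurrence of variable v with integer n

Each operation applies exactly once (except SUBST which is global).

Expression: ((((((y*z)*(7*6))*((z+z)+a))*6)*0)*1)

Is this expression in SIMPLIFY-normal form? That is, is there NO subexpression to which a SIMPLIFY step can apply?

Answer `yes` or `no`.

Expression: ((((((y*z)*(7*6))*((z+z)+a))*6)*0)*1)
Scanning for simplifiable subexpressions (pre-order)...
  at root: ((((((y*z)*(7*6))*((z+z)+a))*6)*0)*1) (SIMPLIFIABLE)
  at L: (((((y*z)*(7*6))*((z+z)+a))*6)*0) (SIMPLIFIABLE)
  at LL: ((((y*z)*(7*6))*((z+z)+a))*6) (not simplifiable)
  at LLL: (((y*z)*(7*6))*((z+z)+a)) (not simplifiable)
  at LLLL: ((y*z)*(7*6)) (not simplifiable)
  at LLLLL: (y*z) (not simplifiable)
  at LLLLR: (7*6) (SIMPLIFIABLE)
  at LLLR: ((z+z)+a) (not simplifiable)
  at LLLRL: (z+z) (not simplifiable)
Found simplifiable subexpr at path root: ((((((y*z)*(7*6))*((z+z)+a))*6)*0)*1)
One SIMPLIFY step would give: (((((y*z)*(7*6))*((z+z)+a))*6)*0)
-> NOT in normal form.

Answer: no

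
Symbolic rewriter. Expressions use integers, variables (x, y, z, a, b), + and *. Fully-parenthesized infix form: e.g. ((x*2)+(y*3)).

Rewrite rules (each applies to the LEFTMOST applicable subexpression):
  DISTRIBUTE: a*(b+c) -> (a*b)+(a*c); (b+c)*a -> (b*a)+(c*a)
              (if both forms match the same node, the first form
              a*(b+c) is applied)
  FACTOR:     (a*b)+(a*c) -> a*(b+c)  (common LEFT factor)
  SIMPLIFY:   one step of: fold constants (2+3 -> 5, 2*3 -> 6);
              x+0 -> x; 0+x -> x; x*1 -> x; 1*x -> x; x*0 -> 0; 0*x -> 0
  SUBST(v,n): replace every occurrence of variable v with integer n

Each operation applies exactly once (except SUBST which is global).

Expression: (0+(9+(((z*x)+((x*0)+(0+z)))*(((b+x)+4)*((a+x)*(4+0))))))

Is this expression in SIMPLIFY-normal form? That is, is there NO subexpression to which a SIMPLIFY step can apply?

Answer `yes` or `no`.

Answer: no

Derivation:
Expression: (0+(9+(((z*x)+((x*0)+(0+z)))*(((b+x)+4)*((a+x)*(4+0))))))
Scanning for simplifiable subexpressions (pre-order)...
  at root: (0+(9+(((z*x)+((x*0)+(0+z)))*(((b+x)+4)*((a+x)*(4+0)))))) (SIMPLIFIABLE)
  at R: (9+(((z*x)+((x*0)+(0+z)))*(((b+x)+4)*((a+x)*(4+0))))) (not simplifiable)
  at RR: (((z*x)+((x*0)+(0+z)))*(((b+x)+4)*((a+x)*(4+0)))) (not simplifiable)
  at RRL: ((z*x)+((x*0)+(0+z))) (not simplifiable)
  at RRLL: (z*x) (not simplifiable)
  at RRLR: ((x*0)+(0+z)) (not simplifiable)
  at RRLRL: (x*0) (SIMPLIFIABLE)
  at RRLRR: (0+z) (SIMPLIFIABLE)
  at RRR: (((b+x)+4)*((a+x)*(4+0))) (not simplifiable)
  at RRRL: ((b+x)+4) (not simplifiable)
  at RRRLL: (b+x) (not simplifiable)
  at RRRR: ((a+x)*(4+0)) (not simplifiable)
  at RRRRL: (a+x) (not simplifiable)
  at RRRRR: (4+0) (SIMPLIFIABLE)
Found simplifiable subexpr at path root: (0+(9+(((z*x)+((x*0)+(0+z)))*(((b+x)+4)*((a+x)*(4+0))))))
One SIMPLIFY step would give: (9+(((z*x)+((x*0)+(0+z)))*(((b+x)+4)*((a+x)*(4+0)))))
-> NOT in normal form.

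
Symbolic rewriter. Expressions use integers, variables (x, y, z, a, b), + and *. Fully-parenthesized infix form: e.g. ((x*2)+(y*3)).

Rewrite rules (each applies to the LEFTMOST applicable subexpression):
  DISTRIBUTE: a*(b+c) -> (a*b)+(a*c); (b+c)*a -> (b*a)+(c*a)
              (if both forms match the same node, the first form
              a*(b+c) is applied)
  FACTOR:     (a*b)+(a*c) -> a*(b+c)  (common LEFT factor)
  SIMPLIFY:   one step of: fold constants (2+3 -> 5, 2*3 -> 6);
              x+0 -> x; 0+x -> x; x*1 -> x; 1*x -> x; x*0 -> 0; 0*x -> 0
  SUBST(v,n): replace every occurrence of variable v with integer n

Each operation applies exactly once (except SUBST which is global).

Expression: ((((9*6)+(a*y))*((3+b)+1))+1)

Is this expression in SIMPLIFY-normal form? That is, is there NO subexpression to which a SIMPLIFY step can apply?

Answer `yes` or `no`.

Answer: no

Derivation:
Expression: ((((9*6)+(a*y))*((3+b)+1))+1)
Scanning for simplifiable subexpressions (pre-order)...
  at root: ((((9*6)+(a*y))*((3+b)+1))+1) (not simplifiable)
  at L: (((9*6)+(a*y))*((3+b)+1)) (not simplifiable)
  at LL: ((9*6)+(a*y)) (not simplifiable)
  at LLL: (9*6) (SIMPLIFIABLE)
  at LLR: (a*y) (not simplifiable)
  at LR: ((3+b)+1) (not simplifiable)
  at LRL: (3+b) (not simplifiable)
Found simplifiable subexpr at path LLL: (9*6)
One SIMPLIFY step would give: (((54+(a*y))*((3+b)+1))+1)
-> NOT in normal form.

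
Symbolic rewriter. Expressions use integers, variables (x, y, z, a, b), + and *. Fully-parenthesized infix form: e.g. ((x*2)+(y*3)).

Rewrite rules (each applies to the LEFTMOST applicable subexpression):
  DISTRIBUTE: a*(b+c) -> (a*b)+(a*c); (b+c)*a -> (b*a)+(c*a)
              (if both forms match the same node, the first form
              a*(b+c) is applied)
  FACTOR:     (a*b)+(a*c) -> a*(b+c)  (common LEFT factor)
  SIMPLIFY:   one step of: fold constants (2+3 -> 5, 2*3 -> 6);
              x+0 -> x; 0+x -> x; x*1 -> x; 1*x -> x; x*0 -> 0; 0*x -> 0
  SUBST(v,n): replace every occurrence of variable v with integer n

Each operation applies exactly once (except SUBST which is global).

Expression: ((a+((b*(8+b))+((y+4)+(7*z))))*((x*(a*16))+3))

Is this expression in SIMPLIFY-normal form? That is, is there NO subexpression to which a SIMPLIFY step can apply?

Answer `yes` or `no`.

Answer: yes

Derivation:
Expression: ((a+((b*(8+b))+((y+4)+(7*z))))*((x*(a*16))+3))
Scanning for simplifiable subexpressions (pre-order)...
  at root: ((a+((b*(8+b))+((y+4)+(7*z))))*((x*(a*16))+3)) (not simplifiable)
  at L: (a+((b*(8+b))+((y+4)+(7*z)))) (not simplifiable)
  at LR: ((b*(8+b))+((y+4)+(7*z))) (not simplifiable)
  at LRL: (b*(8+b)) (not simplifiable)
  at LRLR: (8+b) (not simplifiable)
  at LRR: ((y+4)+(7*z)) (not simplifiable)
  at LRRL: (y+4) (not simplifiable)
  at LRRR: (7*z) (not simplifiable)
  at R: ((x*(a*16))+3) (not simplifiable)
  at RL: (x*(a*16)) (not simplifiable)
  at RLR: (a*16) (not simplifiable)
Result: no simplifiable subexpression found -> normal form.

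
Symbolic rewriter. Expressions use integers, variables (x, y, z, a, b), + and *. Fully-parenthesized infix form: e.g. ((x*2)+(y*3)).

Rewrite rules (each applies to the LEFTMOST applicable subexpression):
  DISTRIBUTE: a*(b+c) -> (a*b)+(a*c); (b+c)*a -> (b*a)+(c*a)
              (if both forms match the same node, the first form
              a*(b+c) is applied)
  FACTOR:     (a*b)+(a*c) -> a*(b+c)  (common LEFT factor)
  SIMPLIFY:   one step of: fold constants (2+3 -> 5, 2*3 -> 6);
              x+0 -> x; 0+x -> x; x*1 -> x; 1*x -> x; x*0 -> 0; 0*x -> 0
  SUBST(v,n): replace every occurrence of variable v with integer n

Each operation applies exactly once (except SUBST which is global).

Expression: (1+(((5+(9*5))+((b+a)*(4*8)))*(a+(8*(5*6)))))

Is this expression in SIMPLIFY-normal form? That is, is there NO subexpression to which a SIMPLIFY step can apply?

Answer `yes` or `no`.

Expression: (1+(((5+(9*5))+((b+a)*(4*8)))*(a+(8*(5*6)))))
Scanning for simplifiable subexpressions (pre-order)...
  at root: (1+(((5+(9*5))+((b+a)*(4*8)))*(a+(8*(5*6))))) (not simplifiable)
  at R: (((5+(9*5))+((b+a)*(4*8)))*(a+(8*(5*6)))) (not simplifiable)
  at RL: ((5+(9*5))+((b+a)*(4*8))) (not simplifiable)
  at RLL: (5+(9*5)) (not simplifiable)
  at RLLR: (9*5) (SIMPLIFIABLE)
  at RLR: ((b+a)*(4*8)) (not simplifiable)
  at RLRL: (b+a) (not simplifiable)
  at RLRR: (4*8) (SIMPLIFIABLE)
  at RR: (a+(8*(5*6))) (not simplifiable)
  at RRR: (8*(5*6)) (not simplifiable)
  at RRRR: (5*6) (SIMPLIFIABLE)
Found simplifiable subexpr at path RLLR: (9*5)
One SIMPLIFY step would give: (1+(((5+45)+((b+a)*(4*8)))*(a+(8*(5*6)))))
-> NOT in normal form.

Answer: no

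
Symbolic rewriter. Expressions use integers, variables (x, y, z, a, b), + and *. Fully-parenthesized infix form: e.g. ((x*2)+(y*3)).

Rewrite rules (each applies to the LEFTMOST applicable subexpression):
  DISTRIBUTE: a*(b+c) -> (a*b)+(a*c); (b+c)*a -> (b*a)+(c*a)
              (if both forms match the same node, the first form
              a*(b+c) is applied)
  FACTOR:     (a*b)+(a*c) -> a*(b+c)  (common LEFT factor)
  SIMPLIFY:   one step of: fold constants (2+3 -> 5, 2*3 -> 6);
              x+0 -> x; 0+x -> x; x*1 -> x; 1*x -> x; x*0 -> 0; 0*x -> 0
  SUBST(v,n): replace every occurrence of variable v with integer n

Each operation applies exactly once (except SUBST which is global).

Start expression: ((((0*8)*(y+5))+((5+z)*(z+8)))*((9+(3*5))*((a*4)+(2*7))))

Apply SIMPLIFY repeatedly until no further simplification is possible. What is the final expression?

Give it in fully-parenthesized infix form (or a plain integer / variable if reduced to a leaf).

Answer: (((5+z)*(z+8))*(24*((a*4)+14)))

Derivation:
Start: ((((0*8)*(y+5))+((5+z)*(z+8)))*((9+(3*5))*((a*4)+(2*7))))
Step 1: at LLL: (0*8) -> 0; overall: ((((0*8)*(y+5))+((5+z)*(z+8)))*((9+(3*5))*((a*4)+(2*7)))) -> (((0*(y+5))+((5+z)*(z+8)))*((9+(3*5))*((a*4)+(2*7))))
Step 2: at LL: (0*(y+5)) -> 0; overall: (((0*(y+5))+((5+z)*(z+8)))*((9+(3*5))*((a*4)+(2*7)))) -> ((0+((5+z)*(z+8)))*((9+(3*5))*((a*4)+(2*7))))
Step 3: at L: (0+((5+z)*(z+8))) -> ((5+z)*(z+8)); overall: ((0+((5+z)*(z+8)))*((9+(3*5))*((a*4)+(2*7)))) -> (((5+z)*(z+8))*((9+(3*5))*((a*4)+(2*7))))
Step 4: at RLR: (3*5) -> 15; overall: (((5+z)*(z+8))*((9+(3*5))*((a*4)+(2*7)))) -> (((5+z)*(z+8))*((9+15)*((a*4)+(2*7))))
Step 5: at RL: (9+15) -> 24; overall: (((5+z)*(z+8))*((9+15)*((a*4)+(2*7)))) -> (((5+z)*(z+8))*(24*((a*4)+(2*7))))
Step 6: at RRR: (2*7) -> 14; overall: (((5+z)*(z+8))*(24*((a*4)+(2*7)))) -> (((5+z)*(z+8))*(24*((a*4)+14)))
Fixed point: (((5+z)*(z+8))*(24*((a*4)+14)))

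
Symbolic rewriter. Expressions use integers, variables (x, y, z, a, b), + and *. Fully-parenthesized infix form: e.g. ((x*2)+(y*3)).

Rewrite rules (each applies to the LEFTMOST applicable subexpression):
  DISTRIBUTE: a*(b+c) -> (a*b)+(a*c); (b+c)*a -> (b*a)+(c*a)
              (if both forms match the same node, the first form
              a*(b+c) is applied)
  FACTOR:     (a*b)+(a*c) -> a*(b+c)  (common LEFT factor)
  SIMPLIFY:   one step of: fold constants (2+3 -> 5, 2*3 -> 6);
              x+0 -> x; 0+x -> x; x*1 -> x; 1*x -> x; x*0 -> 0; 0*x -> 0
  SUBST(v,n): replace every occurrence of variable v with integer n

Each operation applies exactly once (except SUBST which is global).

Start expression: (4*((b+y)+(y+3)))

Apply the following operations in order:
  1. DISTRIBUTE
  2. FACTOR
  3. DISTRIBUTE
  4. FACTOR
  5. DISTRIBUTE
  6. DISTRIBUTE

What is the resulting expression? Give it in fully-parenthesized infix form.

Start: (4*((b+y)+(y+3)))
Apply DISTRIBUTE at root (target: (4*((b+y)+(y+3)))): (4*((b+y)+(y+3))) -> ((4*(b+y))+(4*(y+3)))
Apply FACTOR at root (target: ((4*(b+y))+(4*(y+3)))): ((4*(b+y))+(4*(y+3))) -> (4*((b+y)+(y+3)))
Apply DISTRIBUTE at root (target: (4*((b+y)+(y+3)))): (4*((b+y)+(y+3))) -> ((4*(b+y))+(4*(y+3)))
Apply FACTOR at root (target: ((4*(b+y))+(4*(y+3)))): ((4*(b+y))+(4*(y+3))) -> (4*((b+y)+(y+3)))
Apply DISTRIBUTE at root (target: (4*((b+y)+(y+3)))): (4*((b+y)+(y+3))) -> ((4*(b+y))+(4*(y+3)))
Apply DISTRIBUTE at L (target: (4*(b+y))): ((4*(b+y))+(4*(y+3))) -> (((4*b)+(4*y))+(4*(y+3)))

Answer: (((4*b)+(4*y))+(4*(y+3)))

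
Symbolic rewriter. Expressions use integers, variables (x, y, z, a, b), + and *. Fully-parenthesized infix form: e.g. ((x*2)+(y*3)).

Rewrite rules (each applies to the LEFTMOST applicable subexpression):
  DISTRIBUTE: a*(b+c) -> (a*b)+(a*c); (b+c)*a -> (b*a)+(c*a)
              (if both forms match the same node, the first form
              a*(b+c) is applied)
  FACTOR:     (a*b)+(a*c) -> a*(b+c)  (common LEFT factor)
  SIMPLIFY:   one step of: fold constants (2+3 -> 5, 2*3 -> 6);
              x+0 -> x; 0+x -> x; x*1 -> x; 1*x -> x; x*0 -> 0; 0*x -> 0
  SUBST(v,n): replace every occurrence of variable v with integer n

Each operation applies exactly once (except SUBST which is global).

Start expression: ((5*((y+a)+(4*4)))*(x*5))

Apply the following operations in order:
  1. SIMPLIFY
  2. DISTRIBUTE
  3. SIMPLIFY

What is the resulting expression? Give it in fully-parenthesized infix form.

Answer: (((5*(y+a))+80)*(x*5))

Derivation:
Start: ((5*((y+a)+(4*4)))*(x*5))
Apply SIMPLIFY at LRR (target: (4*4)): ((5*((y+a)+(4*4)))*(x*5)) -> ((5*((y+a)+16))*(x*5))
Apply DISTRIBUTE at L (target: (5*((y+a)+16))): ((5*((y+a)+16))*(x*5)) -> (((5*(y+a))+(5*16))*(x*5))
Apply SIMPLIFY at LR (target: (5*16)): (((5*(y+a))+(5*16))*(x*5)) -> (((5*(y+a))+80)*(x*5))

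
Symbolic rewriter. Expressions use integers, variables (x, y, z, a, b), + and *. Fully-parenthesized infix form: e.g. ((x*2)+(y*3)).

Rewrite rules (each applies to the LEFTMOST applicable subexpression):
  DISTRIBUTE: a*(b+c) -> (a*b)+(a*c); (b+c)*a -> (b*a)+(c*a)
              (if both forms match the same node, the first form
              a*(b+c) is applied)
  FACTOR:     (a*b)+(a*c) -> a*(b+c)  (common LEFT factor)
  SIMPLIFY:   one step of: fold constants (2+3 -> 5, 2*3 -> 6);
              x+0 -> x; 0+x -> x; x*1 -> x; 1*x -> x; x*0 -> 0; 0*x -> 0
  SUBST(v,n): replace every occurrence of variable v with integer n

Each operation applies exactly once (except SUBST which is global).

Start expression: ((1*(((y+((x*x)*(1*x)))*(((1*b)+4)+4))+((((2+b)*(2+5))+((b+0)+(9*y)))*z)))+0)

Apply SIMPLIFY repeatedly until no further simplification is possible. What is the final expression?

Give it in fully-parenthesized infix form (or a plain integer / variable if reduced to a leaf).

Answer: (((y+((x*x)*x))*((b+4)+4))+((((2+b)*7)+(b+(9*y)))*z))

Derivation:
Start: ((1*(((y+((x*x)*(1*x)))*(((1*b)+4)+4))+((((2+b)*(2+5))+((b+0)+(9*y)))*z)))+0)
Step 1: at root: ((1*(((y+((x*x)*(1*x)))*(((1*b)+4)+4))+((((2+b)*(2+5))+((b+0)+(9*y)))*z)))+0) -> (1*(((y+((x*x)*(1*x)))*(((1*b)+4)+4))+((((2+b)*(2+5))+((b+0)+(9*y)))*z))); overall: ((1*(((y+((x*x)*(1*x)))*(((1*b)+4)+4))+((((2+b)*(2+5))+((b+0)+(9*y)))*z)))+0) -> (1*(((y+((x*x)*(1*x)))*(((1*b)+4)+4))+((((2+b)*(2+5))+((b+0)+(9*y)))*z)))
Step 2: at root: (1*(((y+((x*x)*(1*x)))*(((1*b)+4)+4))+((((2+b)*(2+5))+((b+0)+(9*y)))*z))) -> (((y+((x*x)*(1*x)))*(((1*b)+4)+4))+((((2+b)*(2+5))+((b+0)+(9*y)))*z)); overall: (1*(((y+((x*x)*(1*x)))*(((1*b)+4)+4))+((((2+b)*(2+5))+((b+0)+(9*y)))*z))) -> (((y+((x*x)*(1*x)))*(((1*b)+4)+4))+((((2+b)*(2+5))+((b+0)+(9*y)))*z))
Step 3: at LLRR: (1*x) -> x; overall: (((y+((x*x)*(1*x)))*(((1*b)+4)+4))+((((2+b)*(2+5))+((b+0)+(9*y)))*z)) -> (((y+((x*x)*x))*(((1*b)+4)+4))+((((2+b)*(2+5))+((b+0)+(9*y)))*z))
Step 4: at LRLL: (1*b) -> b; overall: (((y+((x*x)*x))*(((1*b)+4)+4))+((((2+b)*(2+5))+((b+0)+(9*y)))*z)) -> (((y+((x*x)*x))*((b+4)+4))+((((2+b)*(2+5))+((b+0)+(9*y)))*z))
Step 5: at RLLR: (2+5) -> 7; overall: (((y+((x*x)*x))*((b+4)+4))+((((2+b)*(2+5))+((b+0)+(9*y)))*z)) -> (((y+((x*x)*x))*((b+4)+4))+((((2+b)*7)+((b+0)+(9*y)))*z))
Step 6: at RLRL: (b+0) -> b; overall: (((y+((x*x)*x))*((b+4)+4))+((((2+b)*7)+((b+0)+(9*y)))*z)) -> (((y+((x*x)*x))*((b+4)+4))+((((2+b)*7)+(b+(9*y)))*z))
Fixed point: (((y+((x*x)*x))*((b+4)+4))+((((2+b)*7)+(b+(9*y)))*z))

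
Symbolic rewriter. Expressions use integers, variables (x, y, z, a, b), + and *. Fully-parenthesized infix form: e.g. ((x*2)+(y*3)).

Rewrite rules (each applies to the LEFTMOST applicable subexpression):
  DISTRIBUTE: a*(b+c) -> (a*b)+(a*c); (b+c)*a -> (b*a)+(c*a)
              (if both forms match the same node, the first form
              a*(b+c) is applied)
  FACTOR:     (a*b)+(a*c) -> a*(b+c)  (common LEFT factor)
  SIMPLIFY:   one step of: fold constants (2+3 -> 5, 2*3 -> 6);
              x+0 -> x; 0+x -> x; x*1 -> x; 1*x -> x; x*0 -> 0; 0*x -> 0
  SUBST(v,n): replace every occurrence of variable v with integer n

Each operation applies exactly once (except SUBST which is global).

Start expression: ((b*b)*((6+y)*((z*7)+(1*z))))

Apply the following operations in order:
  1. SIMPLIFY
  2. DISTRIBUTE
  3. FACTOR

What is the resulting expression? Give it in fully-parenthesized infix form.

Start: ((b*b)*((6+y)*((z*7)+(1*z))))
Apply SIMPLIFY at RRR (target: (1*z)): ((b*b)*((6+y)*((z*7)+(1*z)))) -> ((b*b)*((6+y)*((z*7)+z)))
Apply DISTRIBUTE at R (target: ((6+y)*((z*7)+z))): ((b*b)*((6+y)*((z*7)+z))) -> ((b*b)*(((6+y)*(z*7))+((6+y)*z)))
Apply FACTOR at R (target: (((6+y)*(z*7))+((6+y)*z))): ((b*b)*(((6+y)*(z*7))+((6+y)*z))) -> ((b*b)*((6+y)*((z*7)+z)))

Answer: ((b*b)*((6+y)*((z*7)+z)))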